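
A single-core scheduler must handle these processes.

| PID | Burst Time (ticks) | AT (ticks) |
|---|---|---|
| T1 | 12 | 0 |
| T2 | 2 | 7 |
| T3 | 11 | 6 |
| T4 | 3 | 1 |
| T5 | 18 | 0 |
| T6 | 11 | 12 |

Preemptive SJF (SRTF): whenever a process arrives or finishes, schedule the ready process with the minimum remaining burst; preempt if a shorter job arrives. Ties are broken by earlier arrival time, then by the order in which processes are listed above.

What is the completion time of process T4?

4

Gantt: | T1 0-1 | T4 1-4 | T1 4-7 | T2 7-9 | T1 9-17 | T3 17-28 | T6 28-39 | T5 39-57 |
Completion: T1=17  T2=9  T3=28  T4=4  T5=57  T6=39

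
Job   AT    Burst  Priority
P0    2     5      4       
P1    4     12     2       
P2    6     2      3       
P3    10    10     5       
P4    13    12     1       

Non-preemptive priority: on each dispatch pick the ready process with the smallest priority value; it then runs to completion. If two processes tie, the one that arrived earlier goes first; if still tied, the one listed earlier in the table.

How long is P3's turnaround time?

33

Timeline: | idle 0-2 | P0 2-7 | P1 7-19 | P4 19-31 | P2 31-33 | P3 33-43 |
Completion: P0=7  P1=19  P2=33  P3=43  P4=31
Turnaround (C−A): P0=5  P1=15  P2=27  P3=33  P4=18
Turnaround(P3) = completion − arrival = 43 − 10 = 33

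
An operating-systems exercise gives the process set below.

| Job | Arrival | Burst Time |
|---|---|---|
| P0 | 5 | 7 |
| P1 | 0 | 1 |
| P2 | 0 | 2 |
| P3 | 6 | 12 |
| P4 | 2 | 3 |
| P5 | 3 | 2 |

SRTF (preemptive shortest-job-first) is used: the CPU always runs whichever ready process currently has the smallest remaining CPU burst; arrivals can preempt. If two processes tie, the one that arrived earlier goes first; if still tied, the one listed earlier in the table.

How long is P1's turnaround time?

Gantt: | P1 0-1 | P2 1-3 | P5 3-5 | P4 5-8 | P0 8-15 | P3 15-27 |
Completion: P0=15  P1=1  P2=3  P3=27  P4=8  P5=5
Turnaround(P1) = completion − arrival = 1 − 0 = 1

1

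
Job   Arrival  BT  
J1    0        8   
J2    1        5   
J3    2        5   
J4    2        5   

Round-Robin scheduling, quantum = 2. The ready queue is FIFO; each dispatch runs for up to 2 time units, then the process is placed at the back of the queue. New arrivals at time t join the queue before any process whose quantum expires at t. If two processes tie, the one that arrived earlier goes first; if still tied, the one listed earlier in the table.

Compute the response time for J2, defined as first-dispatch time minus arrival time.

Schedule: | J1 0-2 | J2 2-4 | J3 4-6 | J4 6-8 | J1 8-10 | J2 10-12 | J3 12-14 | J4 14-16 | J1 16-18 | J2 18-19 | J3 19-20 | J4 20-21 | J1 21-23 |
Completion: J1=23  J2=19  J3=20  J4=21
Response(J2) = first start − arrival = 2 − 1 = 1

1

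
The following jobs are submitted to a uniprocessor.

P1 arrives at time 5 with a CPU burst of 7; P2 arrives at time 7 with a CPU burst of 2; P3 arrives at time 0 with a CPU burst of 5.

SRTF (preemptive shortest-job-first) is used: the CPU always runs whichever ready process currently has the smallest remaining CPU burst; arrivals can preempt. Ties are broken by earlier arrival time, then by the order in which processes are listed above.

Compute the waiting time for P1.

Timeline: | P3 0-5 | P1 5-7 | P2 7-9 | P1 9-14 |
Completion: P1=14  P2=9  P3=5
Turnaround (C−A): P1=9  P2=2  P3=5
Waiting(P1) = turnaround − burst = 9 − 7 = 2

2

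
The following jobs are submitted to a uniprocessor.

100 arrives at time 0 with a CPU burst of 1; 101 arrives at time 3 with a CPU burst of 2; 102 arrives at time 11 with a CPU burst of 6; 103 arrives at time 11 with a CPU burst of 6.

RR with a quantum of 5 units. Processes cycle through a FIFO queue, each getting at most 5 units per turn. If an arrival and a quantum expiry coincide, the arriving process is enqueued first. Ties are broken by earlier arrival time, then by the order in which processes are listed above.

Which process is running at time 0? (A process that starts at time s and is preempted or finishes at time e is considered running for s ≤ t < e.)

100

Timeline: | 100 0-1 | idle 1-3 | 101 3-5 | idle 5-11 | 102 11-16 | 103 16-21 | 102 21-22 | 103 22-23 |
Completion: 100=1  101=5  102=22  103=23
Turnaround (C−A): 100=1  101=2  102=11  103=12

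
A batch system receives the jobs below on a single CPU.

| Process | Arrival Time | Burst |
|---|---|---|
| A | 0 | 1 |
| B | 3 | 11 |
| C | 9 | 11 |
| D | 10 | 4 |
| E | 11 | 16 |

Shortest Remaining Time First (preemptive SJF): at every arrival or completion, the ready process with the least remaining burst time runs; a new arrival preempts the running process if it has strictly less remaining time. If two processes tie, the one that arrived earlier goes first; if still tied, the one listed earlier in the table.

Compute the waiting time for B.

Timeline: | A 0-1 | idle 1-3 | B 3-14 | D 14-18 | C 18-29 | E 29-45 |
Completion: A=1  B=14  C=29  D=18  E=45
Turnaround (C−A): A=1  B=11  C=20  D=8  E=34
Waiting(B) = turnaround − burst = 11 − 11 = 0

0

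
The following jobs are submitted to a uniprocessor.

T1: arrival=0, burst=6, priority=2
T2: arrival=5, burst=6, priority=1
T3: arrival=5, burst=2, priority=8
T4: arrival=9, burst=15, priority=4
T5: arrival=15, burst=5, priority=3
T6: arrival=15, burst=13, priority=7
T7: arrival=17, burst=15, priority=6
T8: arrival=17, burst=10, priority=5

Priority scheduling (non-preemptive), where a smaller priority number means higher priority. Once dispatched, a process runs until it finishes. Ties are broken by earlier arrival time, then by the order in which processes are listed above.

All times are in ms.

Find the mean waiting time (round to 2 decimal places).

Schedule: | T1 0-6 | T2 6-12 | T4 12-27 | T5 27-32 | T8 32-42 | T7 42-57 | T6 57-70 | T3 70-72 |
Completion: T1=6  T2=12  T3=72  T4=27  T5=32  T6=70  T7=57  T8=42
Waiting times: T1=0, T2=1, T3=65, T4=3, T5=12, T6=42, T7=25, T8=15
Average waiting = (0+1+65+3+12+42+25+15) / 8 = 163/8 = 20.38

20.38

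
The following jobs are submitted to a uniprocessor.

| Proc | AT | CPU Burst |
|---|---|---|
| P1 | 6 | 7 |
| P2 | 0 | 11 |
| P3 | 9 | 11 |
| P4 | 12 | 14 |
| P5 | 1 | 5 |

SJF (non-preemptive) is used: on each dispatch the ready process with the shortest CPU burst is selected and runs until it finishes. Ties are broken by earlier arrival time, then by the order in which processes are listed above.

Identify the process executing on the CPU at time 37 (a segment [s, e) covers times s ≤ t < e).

P4

Schedule: | P2 0-11 | P5 11-16 | P1 16-23 | P3 23-34 | P4 34-48 |
Completion: P1=23  P2=11  P3=34  P4=48  P5=16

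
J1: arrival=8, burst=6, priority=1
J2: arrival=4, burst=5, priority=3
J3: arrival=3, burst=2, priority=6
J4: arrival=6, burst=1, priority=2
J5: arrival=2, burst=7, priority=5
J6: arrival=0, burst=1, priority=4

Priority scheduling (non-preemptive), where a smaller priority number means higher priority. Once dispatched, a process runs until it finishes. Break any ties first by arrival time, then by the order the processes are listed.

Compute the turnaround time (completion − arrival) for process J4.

Gantt: | J6 0-1 | idle 1-2 | J5 2-9 | J1 9-15 | J4 15-16 | J2 16-21 | J3 21-23 |
Completion: J1=15  J2=21  J3=23  J4=16  J5=9  J6=1
Turnaround (C−A): J1=7  J2=17  J3=20  J4=10  J5=7  J6=1
Turnaround(J4) = completion − arrival = 16 − 6 = 10

10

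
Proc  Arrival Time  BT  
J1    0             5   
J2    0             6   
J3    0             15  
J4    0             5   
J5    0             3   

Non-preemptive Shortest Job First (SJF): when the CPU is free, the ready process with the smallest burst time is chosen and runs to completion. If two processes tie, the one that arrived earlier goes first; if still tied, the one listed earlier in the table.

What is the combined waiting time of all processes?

43

Schedule: | J5 0-3 | J1 3-8 | J4 8-13 | J2 13-19 | J3 19-34 |
Completion: J1=8  J2=19  J3=34  J4=13  J5=3
Turnaround (C−A): J1=8  J2=19  J3=34  J4=13  J5=3
Waiting = turnaround − burst: J1=3, J2=13, J3=19, J4=8, J5=0
Total waiting = 3 + 13 + 19 + 8 + 0 = 43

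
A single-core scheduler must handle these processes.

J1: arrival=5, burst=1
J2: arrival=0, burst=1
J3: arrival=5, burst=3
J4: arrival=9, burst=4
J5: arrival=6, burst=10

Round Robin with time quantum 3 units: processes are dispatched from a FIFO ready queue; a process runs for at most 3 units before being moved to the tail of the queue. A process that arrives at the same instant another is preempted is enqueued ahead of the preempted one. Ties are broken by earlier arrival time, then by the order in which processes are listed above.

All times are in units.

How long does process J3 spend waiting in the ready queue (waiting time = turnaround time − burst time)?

1

Timeline: | J2 0-1 | idle 1-5 | J1 5-6 | J3 6-9 | J5 9-12 | J4 12-15 | J5 15-18 | J4 18-19 | J5 19-23 |
Completion: J1=6  J2=1  J3=9  J4=19  J5=23
Waiting(J3) = turnaround − burst = 4 − 3 = 1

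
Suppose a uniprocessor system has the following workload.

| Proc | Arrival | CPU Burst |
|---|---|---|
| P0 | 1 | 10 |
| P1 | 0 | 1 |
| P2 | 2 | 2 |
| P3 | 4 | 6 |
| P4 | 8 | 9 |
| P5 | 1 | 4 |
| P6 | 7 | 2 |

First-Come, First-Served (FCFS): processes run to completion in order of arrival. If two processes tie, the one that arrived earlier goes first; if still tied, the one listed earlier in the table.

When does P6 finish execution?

Gantt: | P1 0-1 | P0 1-11 | P5 11-15 | P2 15-17 | P3 17-23 | P6 23-25 | P4 25-34 |
Completion: P0=11  P1=1  P2=17  P3=23  P4=34  P5=15  P6=25
Turnaround (C−A): P0=10  P1=1  P2=15  P3=19  P4=26  P5=14  P6=18

25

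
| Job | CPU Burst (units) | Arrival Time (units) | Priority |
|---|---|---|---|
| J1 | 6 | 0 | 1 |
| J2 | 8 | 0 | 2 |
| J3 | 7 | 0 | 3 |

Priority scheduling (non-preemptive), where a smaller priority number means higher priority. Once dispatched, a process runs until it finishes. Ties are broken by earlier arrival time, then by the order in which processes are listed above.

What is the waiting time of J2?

Schedule: | J1 0-6 | J2 6-14 | J3 14-21 |
Completion: J1=6  J2=14  J3=21
Turnaround (C−A): J1=6  J2=14  J3=21
Waiting(J2) = turnaround − burst = 14 − 8 = 6

6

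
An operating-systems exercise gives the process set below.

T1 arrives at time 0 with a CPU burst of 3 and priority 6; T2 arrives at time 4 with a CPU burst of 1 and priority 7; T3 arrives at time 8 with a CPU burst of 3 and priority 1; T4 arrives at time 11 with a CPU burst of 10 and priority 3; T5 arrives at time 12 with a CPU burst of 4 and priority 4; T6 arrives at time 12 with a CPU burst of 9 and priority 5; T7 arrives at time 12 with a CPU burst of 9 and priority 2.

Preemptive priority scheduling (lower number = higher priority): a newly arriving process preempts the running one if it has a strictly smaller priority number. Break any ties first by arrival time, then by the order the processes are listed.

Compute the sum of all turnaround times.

Schedule: | T1 0-3 | idle 3-4 | T2 4-5 | idle 5-8 | T3 8-11 | T4 11-12 | T7 12-21 | T4 21-30 | T5 30-34 | T6 34-43 |
Completion: T1=3  T2=5  T3=11  T4=30  T5=34  T6=43  T7=21
Turnaround (C−A): T1=3  T2=1  T3=3  T4=19  T5=22  T6=31  T7=9
Turnaround = completion − arrival: T1=3, T2=1, T3=3, T4=19, T5=22, T6=31, T7=9
Total turnaround = 3 + 1 + 3 + 19 + 22 + 31 + 9 = 88

88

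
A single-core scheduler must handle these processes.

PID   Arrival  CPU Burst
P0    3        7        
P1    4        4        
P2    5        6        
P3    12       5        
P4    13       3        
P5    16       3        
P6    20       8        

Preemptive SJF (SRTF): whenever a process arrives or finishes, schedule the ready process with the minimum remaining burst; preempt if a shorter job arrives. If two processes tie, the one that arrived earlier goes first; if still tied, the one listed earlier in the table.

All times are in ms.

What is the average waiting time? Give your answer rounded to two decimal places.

Schedule: | idle 0-3 | P0 3-4 | P1 4-8 | P0 8-14 | P4 14-17 | P5 17-20 | P3 20-25 | P2 25-31 | P6 31-39 |
Completion: P0=14  P1=8  P2=31  P3=25  P4=17  P5=20  P6=39
Turnaround (C−A): P0=11  P1=4  P2=26  P3=13  P4=4  P5=4  P6=19
Waiting times: P0=4, P1=0, P2=20, P3=8, P4=1, P5=1, P6=11
Average waiting = (4+0+20+8+1+1+11) / 7 = 45/7 = 6.43

6.43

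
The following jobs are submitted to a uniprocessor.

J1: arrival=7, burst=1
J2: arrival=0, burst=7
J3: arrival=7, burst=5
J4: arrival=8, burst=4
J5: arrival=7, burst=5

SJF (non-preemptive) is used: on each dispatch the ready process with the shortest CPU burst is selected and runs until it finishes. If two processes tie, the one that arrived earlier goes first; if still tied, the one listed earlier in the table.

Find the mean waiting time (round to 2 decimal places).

3.00

Gantt: | J2 0-7 | J1 7-8 | J4 8-12 | J3 12-17 | J5 17-22 |
Completion: J1=8  J2=7  J3=17  J4=12  J5=22
Waiting times: J1=0, J2=0, J3=5, J4=0, J5=10
Average waiting = (0+0+5+0+10) / 5 = 15/5 = 3.00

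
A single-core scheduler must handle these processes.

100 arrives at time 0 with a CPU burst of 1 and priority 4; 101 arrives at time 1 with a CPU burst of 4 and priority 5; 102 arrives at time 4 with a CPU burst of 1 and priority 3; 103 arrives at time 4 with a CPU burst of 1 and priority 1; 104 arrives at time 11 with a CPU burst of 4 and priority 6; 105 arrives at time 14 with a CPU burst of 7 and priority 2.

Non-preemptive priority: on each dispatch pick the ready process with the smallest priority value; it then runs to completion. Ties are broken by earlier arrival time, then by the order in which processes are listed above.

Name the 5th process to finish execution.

Timeline: | 100 0-1 | 101 1-5 | 103 5-6 | 102 6-7 | idle 7-11 | 104 11-15 | 105 15-22 |
Completion: 100=1  101=5  102=7  103=6  104=15  105=22
Turnaround (C−A): 100=1  101=4  102=3  103=2  104=4  105=8
Finish order: 100 → 101 → 103 → 102 → 104 → 105

104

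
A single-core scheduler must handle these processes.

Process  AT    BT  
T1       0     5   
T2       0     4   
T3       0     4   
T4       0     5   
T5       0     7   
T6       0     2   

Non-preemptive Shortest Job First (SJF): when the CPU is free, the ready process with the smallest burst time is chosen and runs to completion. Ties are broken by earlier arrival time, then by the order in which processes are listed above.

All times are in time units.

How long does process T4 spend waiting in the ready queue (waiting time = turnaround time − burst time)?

Timeline: | T6 0-2 | T2 2-6 | T3 6-10 | T1 10-15 | T4 15-20 | T5 20-27 |
Completion: T1=15  T2=6  T3=10  T4=20  T5=27  T6=2
Waiting(T4) = turnaround − burst = 20 − 5 = 15

15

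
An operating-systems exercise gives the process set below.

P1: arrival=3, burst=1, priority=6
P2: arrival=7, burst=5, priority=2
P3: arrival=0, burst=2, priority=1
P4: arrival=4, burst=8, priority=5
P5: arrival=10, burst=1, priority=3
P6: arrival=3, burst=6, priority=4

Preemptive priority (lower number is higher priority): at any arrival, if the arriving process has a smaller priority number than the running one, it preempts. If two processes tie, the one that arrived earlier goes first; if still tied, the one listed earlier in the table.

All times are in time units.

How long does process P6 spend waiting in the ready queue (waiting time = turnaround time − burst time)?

Gantt: | P3 0-2 | idle 2-3 | P6 3-7 | P2 7-12 | P5 12-13 | P6 13-15 | P4 15-23 | P1 23-24 |
Completion: P1=24  P2=12  P3=2  P4=23  P5=13  P6=15
Turnaround (C−A): P1=21  P2=5  P3=2  P4=19  P5=3  P6=12
Waiting(P6) = turnaround − burst = 12 − 6 = 6

6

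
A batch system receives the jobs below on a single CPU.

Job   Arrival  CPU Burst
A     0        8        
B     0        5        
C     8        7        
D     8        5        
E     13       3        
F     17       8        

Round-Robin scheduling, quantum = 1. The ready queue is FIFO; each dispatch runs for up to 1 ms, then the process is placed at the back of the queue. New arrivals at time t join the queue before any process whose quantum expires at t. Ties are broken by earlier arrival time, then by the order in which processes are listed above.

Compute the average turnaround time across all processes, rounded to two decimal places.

Schedule: | A 0-1 | B 1-2 | A 2-3 | B 3-4 | A 4-5 | B 5-6 | A 6-7 | B 7-8 | A 8-9 | C 9-10 | D 10-11 | B 11-12 | A 12-13 | C 13-14 | D 14-15 | E 15-16 | A 16-17 | C 17-18 | D 18-19 | E 19-20 | F 20-21 | A 21-22 | C 22-23 | D 23-24 | E 24-25 | F 25-26 | C 26-27 | D 27-28 | F 28-29 | C 29-30 | F 30-31 | C 31-32 | F 32-36 |
Completion: A=22  B=12  C=32  D=28  E=25  F=36
Turnaround (C−A): A=22  B=12  C=24  D=20  E=12  F=19
Turnaround times: A=22, B=12, C=24, D=20, E=12, F=19
Average turnaround = (22+12+24+20+12+19) / 6 = 109/6 = 18.17

18.17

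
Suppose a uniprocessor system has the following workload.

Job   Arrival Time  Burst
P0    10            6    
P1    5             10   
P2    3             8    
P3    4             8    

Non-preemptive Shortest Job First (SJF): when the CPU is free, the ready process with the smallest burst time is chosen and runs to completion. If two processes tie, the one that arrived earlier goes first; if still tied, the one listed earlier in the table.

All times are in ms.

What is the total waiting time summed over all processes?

34

Gantt: | idle 0-3 | P2 3-11 | P0 11-17 | P3 17-25 | P1 25-35 |
Completion: P0=17  P1=35  P2=11  P3=25
Turnaround (C−A): P0=7  P1=30  P2=8  P3=21
Waiting = turnaround − burst: P0=1, P1=20, P2=0, P3=13
Total waiting = 1 + 20 + 0 + 13 = 34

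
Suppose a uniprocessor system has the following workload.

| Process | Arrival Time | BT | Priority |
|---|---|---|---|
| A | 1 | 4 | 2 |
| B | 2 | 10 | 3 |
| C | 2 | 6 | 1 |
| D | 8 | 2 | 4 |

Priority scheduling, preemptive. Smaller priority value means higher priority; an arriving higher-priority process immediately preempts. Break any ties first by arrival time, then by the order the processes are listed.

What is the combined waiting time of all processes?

28

Schedule: | idle 0-1 | A 1-2 | C 2-8 | A 8-11 | B 11-21 | D 21-23 |
Completion: A=11  B=21  C=8  D=23
Waiting = turnaround − burst: A=6, B=9, C=0, D=13
Total waiting = 6 + 9 + 0 + 13 = 28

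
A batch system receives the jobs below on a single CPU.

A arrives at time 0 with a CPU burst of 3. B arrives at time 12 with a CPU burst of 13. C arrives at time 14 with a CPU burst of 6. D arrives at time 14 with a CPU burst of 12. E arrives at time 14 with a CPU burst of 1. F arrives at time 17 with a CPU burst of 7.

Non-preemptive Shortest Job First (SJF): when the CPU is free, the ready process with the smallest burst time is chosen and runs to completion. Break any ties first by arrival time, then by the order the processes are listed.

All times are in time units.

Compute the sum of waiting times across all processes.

63

Schedule: | A 0-3 | idle 3-12 | B 12-25 | E 25-26 | C 26-32 | F 32-39 | D 39-51 |
Completion: A=3  B=25  C=32  D=51  E=26  F=39
Turnaround (C−A): A=3  B=13  C=18  D=37  E=12  F=22
Waiting = turnaround − burst: A=0, B=0, C=12, D=25, E=11, F=15
Total waiting = 0 + 0 + 12 + 25 + 11 + 15 = 63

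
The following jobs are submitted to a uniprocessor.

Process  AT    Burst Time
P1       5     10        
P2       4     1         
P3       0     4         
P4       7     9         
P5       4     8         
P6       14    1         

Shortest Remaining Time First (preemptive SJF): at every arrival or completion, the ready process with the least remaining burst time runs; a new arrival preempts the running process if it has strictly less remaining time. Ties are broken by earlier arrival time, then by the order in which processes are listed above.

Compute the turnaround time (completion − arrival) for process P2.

Gantt: | P3 0-4 | P2 4-5 | P5 5-13 | P4 13-14 | P6 14-15 | P4 15-23 | P1 23-33 |
Completion: P1=33  P2=5  P3=4  P4=23  P5=13  P6=15
Turnaround (C−A): P1=28  P2=1  P3=4  P4=16  P5=9  P6=1
Turnaround(P2) = completion − arrival = 5 − 4 = 1

1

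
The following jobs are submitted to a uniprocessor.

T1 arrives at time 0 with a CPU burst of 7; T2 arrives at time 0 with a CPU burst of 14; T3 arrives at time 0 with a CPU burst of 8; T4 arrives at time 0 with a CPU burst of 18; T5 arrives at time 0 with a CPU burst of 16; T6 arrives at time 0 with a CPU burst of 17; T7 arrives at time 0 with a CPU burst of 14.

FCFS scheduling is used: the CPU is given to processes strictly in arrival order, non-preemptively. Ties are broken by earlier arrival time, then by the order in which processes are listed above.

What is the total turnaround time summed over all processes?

Schedule: | T1 0-7 | T2 7-21 | T3 21-29 | T4 29-47 | T5 47-63 | T6 63-80 | T7 80-94 |
Completion: T1=7  T2=21  T3=29  T4=47  T5=63  T6=80  T7=94
Turnaround (C−A): T1=7  T2=21  T3=29  T4=47  T5=63  T6=80  T7=94
Turnaround = completion − arrival: T1=7, T2=21, T3=29, T4=47, T5=63, T6=80, T7=94
Total turnaround = 7 + 21 + 29 + 47 + 63 + 80 + 94 = 341

341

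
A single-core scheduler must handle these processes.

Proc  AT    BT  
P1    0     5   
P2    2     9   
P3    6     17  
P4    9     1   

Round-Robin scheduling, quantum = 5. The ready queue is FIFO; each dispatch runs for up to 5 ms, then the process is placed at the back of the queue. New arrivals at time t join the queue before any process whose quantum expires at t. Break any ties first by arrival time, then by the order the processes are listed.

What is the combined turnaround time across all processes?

Gantt: | P1 0-5 | P2 5-10 | P3 10-15 | P4 15-16 | P2 16-20 | P3 20-32 |
Completion: P1=5  P2=20  P3=32  P4=16
Turnaround = completion − arrival: P1=5, P2=18, P3=26, P4=7
Total turnaround = 5 + 18 + 26 + 7 = 56

56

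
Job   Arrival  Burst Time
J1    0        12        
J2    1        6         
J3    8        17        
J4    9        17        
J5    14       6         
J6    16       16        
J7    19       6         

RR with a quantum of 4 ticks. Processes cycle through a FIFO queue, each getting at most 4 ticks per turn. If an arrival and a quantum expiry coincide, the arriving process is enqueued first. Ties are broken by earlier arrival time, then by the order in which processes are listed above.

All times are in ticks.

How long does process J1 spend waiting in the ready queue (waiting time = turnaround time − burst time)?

Timeline: | J1 0-4 | J2 4-8 | J1 8-12 | J3 12-16 | J2 16-18 | J4 18-22 | J1 22-26 | J5 26-30 | J6 30-34 | J3 34-38 | J7 38-42 | J4 42-46 | J5 46-48 | J6 48-52 | J3 52-56 | J7 56-58 | J4 58-62 | J6 62-66 | J3 66-70 | J4 70-74 | J6 74-78 | J3 78-79 | J4 79-80 |
Completion: J1=26  J2=18  J3=79  J4=80  J5=48  J6=78  J7=58
Waiting(J1) = turnaround − burst = 26 − 12 = 14

14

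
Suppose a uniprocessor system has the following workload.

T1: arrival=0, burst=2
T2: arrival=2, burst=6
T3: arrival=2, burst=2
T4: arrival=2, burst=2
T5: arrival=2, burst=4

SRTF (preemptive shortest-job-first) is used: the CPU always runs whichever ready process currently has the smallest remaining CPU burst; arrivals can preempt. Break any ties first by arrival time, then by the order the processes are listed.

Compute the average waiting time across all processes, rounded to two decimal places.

Schedule: | T1 0-2 | T3 2-4 | T4 4-6 | T5 6-10 | T2 10-16 |
Completion: T1=2  T2=16  T3=4  T4=6  T5=10
Turnaround (C−A): T1=2  T2=14  T3=2  T4=4  T5=8
Waiting times: T1=0, T2=8, T3=0, T4=2, T5=4
Average waiting = (0+8+0+2+4) / 5 = 14/5 = 2.80

2.80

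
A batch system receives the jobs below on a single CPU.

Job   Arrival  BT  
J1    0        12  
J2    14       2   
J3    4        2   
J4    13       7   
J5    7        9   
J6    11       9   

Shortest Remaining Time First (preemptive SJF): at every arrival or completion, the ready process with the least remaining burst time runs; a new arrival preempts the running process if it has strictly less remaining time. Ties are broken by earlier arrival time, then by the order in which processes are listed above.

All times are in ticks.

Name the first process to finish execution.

Timeline: | J1 0-4 | J3 4-6 | J1 6-14 | J2 14-16 | J4 16-23 | J5 23-32 | J6 32-41 |
Completion: J1=14  J2=16  J3=6  J4=23  J5=32  J6=41
Turnaround (C−A): J1=14  J2=2  J3=2  J4=10  J5=25  J6=30
Finish order: J3 → J1 → J2 → J4 → J5 → J6

J3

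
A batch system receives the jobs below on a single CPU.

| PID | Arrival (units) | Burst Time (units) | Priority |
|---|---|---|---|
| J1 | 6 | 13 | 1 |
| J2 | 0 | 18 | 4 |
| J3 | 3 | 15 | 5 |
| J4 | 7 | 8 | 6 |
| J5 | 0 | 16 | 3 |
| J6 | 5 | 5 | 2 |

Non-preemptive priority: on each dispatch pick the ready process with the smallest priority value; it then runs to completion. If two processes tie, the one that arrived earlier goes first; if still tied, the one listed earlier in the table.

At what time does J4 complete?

Timeline: | J5 0-16 | J1 16-29 | J6 29-34 | J2 34-52 | J3 52-67 | J4 67-75 |
Completion: J1=29  J2=52  J3=67  J4=75  J5=16  J6=34
Turnaround (C−A): J1=23  J2=52  J3=64  J4=68  J5=16  J6=29

75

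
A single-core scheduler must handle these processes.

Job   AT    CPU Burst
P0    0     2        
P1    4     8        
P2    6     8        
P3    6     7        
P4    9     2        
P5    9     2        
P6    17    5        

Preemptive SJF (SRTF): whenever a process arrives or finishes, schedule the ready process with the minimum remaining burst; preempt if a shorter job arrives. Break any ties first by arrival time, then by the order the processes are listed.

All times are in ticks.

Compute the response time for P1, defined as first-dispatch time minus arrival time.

Timeline: | P0 0-2 | idle 2-4 | P1 4-9 | P4 9-11 | P5 11-13 | P1 13-16 | P3 16-17 | P6 17-22 | P3 22-28 | P2 28-36 |
Completion: P0=2  P1=16  P2=36  P3=28  P4=11  P5=13  P6=22
Turnaround (C−A): P0=2  P1=12  P2=30  P3=22  P4=2  P5=4  P6=5
Response(P1) = first start − arrival = 4 − 4 = 0

0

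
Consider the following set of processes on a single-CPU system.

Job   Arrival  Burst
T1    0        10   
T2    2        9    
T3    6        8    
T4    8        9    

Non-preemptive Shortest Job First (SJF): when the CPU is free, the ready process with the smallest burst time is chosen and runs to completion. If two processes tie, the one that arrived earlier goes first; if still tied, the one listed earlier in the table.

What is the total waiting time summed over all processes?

Timeline: | T1 0-10 | T3 10-18 | T2 18-27 | T4 27-36 |
Completion: T1=10  T2=27  T3=18  T4=36
Waiting = turnaround − burst: T1=0, T2=16, T3=4, T4=19
Total waiting = 0 + 16 + 4 + 19 = 39

39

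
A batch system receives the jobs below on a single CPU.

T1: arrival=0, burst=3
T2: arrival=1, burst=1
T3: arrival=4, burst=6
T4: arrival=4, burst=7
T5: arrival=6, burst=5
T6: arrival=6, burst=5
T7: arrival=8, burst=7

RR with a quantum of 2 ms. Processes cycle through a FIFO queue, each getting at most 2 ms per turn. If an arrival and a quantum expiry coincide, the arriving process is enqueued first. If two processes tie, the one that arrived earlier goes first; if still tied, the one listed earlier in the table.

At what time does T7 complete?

34

Timeline: | T1 0-2 | T2 2-3 | T1 3-4 | T3 4-6 | T4 6-8 | T5 8-10 | T6 10-12 | T3 12-14 | T7 14-16 | T4 16-18 | T5 18-20 | T6 20-22 | T3 22-24 | T7 24-26 | T4 26-28 | T5 28-29 | T6 29-30 | T7 30-32 | T4 32-33 | T7 33-34 |
Completion: T1=4  T2=3  T3=24  T4=33  T5=29  T6=30  T7=34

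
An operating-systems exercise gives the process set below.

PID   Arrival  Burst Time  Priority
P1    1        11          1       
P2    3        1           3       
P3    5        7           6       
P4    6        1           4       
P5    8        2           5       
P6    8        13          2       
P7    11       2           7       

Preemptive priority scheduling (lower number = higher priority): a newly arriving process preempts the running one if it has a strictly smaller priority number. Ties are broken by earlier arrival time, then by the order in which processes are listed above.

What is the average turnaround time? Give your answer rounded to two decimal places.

21.57

Gantt: | idle 0-1 | P1 1-12 | P6 12-25 | P2 25-26 | P4 26-27 | P5 27-29 | P3 29-36 | P7 36-38 |
Completion: P1=12  P2=26  P3=36  P4=27  P5=29  P6=25  P7=38
Turnaround times: P1=11, P2=23, P3=31, P4=21, P5=21, P6=17, P7=27
Average turnaround = (11+23+31+21+21+17+27) / 7 = 151/7 = 21.57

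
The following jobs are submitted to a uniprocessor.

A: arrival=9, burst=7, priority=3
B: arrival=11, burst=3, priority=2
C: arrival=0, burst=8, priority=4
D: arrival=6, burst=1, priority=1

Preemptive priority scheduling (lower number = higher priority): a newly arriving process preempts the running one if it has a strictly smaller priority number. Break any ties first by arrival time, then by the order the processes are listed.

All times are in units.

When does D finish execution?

7

Timeline: | C 0-6 | D 6-7 | C 7-9 | A 9-11 | B 11-14 | A 14-19 |
Completion: A=19  B=14  C=9  D=7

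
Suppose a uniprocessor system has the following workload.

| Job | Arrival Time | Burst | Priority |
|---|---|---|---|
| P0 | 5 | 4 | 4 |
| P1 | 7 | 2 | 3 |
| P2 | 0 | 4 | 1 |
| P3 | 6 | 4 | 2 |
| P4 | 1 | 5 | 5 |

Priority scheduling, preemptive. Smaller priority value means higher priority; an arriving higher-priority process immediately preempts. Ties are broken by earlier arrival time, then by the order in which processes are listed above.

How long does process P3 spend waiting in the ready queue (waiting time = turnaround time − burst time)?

0

Gantt: | P2 0-4 | P4 4-5 | P0 5-6 | P3 6-10 | P1 10-12 | P0 12-15 | P4 15-19 |
Completion: P0=15  P1=12  P2=4  P3=10  P4=19
Waiting(P3) = turnaround − burst = 4 − 4 = 0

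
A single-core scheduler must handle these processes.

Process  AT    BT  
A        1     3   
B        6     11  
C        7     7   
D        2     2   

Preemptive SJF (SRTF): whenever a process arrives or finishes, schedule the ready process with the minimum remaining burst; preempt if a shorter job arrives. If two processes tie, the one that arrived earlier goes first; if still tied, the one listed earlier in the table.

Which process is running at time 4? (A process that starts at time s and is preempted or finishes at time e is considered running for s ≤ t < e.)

Gantt: | idle 0-1 | A 1-4 | D 4-6 | B 6-7 | C 7-14 | B 14-24 |
Completion: A=4  B=24  C=14  D=6
Turnaround (C−A): A=3  B=18  C=7  D=4

D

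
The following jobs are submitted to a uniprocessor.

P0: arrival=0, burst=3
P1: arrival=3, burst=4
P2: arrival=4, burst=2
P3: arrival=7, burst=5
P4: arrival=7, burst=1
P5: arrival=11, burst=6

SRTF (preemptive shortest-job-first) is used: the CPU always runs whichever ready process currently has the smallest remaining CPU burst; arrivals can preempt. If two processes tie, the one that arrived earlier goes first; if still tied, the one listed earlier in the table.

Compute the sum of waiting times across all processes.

10

Schedule: | P0 0-3 | P1 3-4 | P2 4-6 | P1 6-7 | P4 7-8 | P1 8-10 | P3 10-15 | P5 15-21 |
Completion: P0=3  P1=10  P2=6  P3=15  P4=8  P5=21
Turnaround (C−A): P0=3  P1=7  P2=2  P3=8  P4=1  P5=10
Waiting = turnaround − burst: P0=0, P1=3, P2=0, P3=3, P4=0, P5=4
Total waiting = 0 + 3 + 0 + 3 + 0 + 4 = 10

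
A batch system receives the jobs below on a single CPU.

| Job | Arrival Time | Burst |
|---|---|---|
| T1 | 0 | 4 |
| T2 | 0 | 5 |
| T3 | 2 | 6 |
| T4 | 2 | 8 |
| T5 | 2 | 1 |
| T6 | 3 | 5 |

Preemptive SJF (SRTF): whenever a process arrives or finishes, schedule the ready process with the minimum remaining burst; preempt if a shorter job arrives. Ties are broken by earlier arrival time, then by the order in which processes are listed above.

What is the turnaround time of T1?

Timeline: | T1 0-2 | T5 2-3 | T1 3-5 | T2 5-10 | T6 10-15 | T3 15-21 | T4 21-29 |
Completion: T1=5  T2=10  T3=21  T4=29  T5=3  T6=15
Turnaround(T1) = completion − arrival = 5 − 0 = 5

5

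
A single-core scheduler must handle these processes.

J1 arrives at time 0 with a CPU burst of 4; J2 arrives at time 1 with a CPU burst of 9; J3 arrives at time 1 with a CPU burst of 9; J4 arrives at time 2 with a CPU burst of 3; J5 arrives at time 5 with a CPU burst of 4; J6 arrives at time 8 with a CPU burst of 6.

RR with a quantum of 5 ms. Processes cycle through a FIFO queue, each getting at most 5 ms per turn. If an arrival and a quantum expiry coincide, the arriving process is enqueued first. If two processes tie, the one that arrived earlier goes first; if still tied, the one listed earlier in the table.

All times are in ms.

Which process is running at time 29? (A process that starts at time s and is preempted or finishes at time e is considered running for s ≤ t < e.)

J2

Schedule: | J1 0-4 | J2 4-9 | J3 9-14 | J4 14-17 | J5 17-21 | J6 21-26 | J2 26-30 | J3 30-34 | J6 34-35 |
Completion: J1=4  J2=30  J3=34  J4=17  J5=21  J6=35
Turnaround (C−A): J1=4  J2=29  J3=33  J4=15  J5=16  J6=27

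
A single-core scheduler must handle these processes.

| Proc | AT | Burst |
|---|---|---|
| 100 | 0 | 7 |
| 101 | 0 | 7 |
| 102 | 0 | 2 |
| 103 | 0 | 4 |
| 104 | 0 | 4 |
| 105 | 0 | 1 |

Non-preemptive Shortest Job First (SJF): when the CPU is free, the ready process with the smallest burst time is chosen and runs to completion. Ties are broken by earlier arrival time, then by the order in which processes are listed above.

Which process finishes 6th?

101

Gantt: | 105 0-1 | 102 1-3 | 103 3-7 | 104 7-11 | 100 11-18 | 101 18-25 |
Completion: 100=18  101=25  102=3  103=7  104=11  105=1
Turnaround (C−A): 100=18  101=25  102=3  103=7  104=11  105=1
Finish order: 105 → 102 → 103 → 104 → 100 → 101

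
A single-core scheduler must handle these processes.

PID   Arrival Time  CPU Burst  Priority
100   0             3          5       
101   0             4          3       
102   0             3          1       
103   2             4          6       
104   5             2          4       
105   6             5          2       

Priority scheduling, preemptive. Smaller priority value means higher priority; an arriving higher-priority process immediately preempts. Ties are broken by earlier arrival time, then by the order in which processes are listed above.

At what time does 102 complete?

Timeline: | 102 0-3 | 101 3-6 | 105 6-11 | 101 11-12 | 104 12-14 | 100 14-17 | 103 17-21 |
Completion: 100=17  101=12  102=3  103=21  104=14  105=11

3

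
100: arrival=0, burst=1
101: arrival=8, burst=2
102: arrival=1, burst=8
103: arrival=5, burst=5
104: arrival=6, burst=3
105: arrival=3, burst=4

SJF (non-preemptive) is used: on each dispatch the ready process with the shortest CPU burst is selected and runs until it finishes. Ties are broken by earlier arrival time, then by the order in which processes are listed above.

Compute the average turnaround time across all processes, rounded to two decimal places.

8.83

Gantt: | 100 0-1 | 102 1-9 | 101 9-11 | 104 11-14 | 105 14-18 | 103 18-23 |
Completion: 100=1  101=11  102=9  103=23  104=14  105=18
Turnaround (C−A): 100=1  101=3  102=8  103=18  104=8  105=15
Turnaround times: 100=1, 101=3, 102=8, 103=18, 104=8, 105=15
Average turnaround = (1+3+8+18+8+15) / 6 = 53/6 = 8.83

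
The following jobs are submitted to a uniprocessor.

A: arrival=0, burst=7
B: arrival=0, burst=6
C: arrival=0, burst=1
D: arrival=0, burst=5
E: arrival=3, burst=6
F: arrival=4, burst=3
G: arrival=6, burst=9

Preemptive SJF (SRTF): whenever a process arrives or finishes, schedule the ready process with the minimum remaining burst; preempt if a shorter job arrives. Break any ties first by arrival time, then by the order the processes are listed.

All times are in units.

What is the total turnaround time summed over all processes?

Schedule: | C 0-1 | D 1-6 | F 6-9 | B 9-15 | E 15-21 | A 21-28 | G 28-37 |
Completion: A=28  B=15  C=1  D=6  E=21  F=9  G=37
Turnaround (C−A): A=28  B=15  C=1  D=6  E=18  F=5  G=31
Turnaround = completion − arrival: A=28, B=15, C=1, D=6, E=18, F=5, G=31
Total turnaround = 28 + 15 + 1 + 6 + 18 + 5 + 31 = 104

104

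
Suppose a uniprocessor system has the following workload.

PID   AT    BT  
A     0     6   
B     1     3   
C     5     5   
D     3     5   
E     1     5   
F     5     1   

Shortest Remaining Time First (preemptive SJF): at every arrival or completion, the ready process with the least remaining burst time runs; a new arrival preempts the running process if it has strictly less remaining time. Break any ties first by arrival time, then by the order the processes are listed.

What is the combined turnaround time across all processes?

Timeline: | A 0-1 | B 1-4 | A 4-5 | F 5-6 | A 6-10 | E 10-15 | D 15-20 | C 20-25 |
Completion: A=10  B=4  C=25  D=20  E=15  F=6
Turnaround (C−A): A=10  B=3  C=20  D=17  E=14  F=1
Turnaround = completion − arrival: A=10, B=3, C=20, D=17, E=14, F=1
Total turnaround = 10 + 3 + 20 + 17 + 14 + 1 = 65

65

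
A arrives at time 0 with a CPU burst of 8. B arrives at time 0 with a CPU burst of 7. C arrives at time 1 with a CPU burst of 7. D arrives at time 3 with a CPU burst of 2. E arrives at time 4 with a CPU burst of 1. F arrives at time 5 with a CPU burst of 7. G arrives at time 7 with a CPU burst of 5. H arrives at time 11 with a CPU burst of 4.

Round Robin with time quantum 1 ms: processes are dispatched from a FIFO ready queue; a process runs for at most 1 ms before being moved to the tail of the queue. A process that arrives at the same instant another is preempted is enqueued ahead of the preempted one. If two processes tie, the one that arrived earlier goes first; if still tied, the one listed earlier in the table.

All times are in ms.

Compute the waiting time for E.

3

Schedule: | A 0-1 | B 1-2 | C 2-3 | A 3-4 | B 4-5 | D 5-6 | C 6-7 | E 7-8 | A 8-9 | F 9-10 | B 10-11 | D 11-12 | G 12-13 | C 13-14 | A 14-15 | F 15-16 | H 16-17 | B 17-18 | G 18-19 | C 19-20 | A 20-21 | F 21-22 | H 22-23 | B 23-24 | G 24-25 | C 25-26 | A 26-27 | F 27-28 | H 28-29 | B 29-30 | G 30-31 | C 31-32 | A 32-33 | F 33-34 | H 34-35 | B 35-36 | G 36-37 | C 37-38 | A 38-39 | F 39-41 |
Completion: A=39  B=36  C=38  D=12  E=8  F=41  G=37  H=35
Waiting(E) = turnaround − burst = 4 − 1 = 3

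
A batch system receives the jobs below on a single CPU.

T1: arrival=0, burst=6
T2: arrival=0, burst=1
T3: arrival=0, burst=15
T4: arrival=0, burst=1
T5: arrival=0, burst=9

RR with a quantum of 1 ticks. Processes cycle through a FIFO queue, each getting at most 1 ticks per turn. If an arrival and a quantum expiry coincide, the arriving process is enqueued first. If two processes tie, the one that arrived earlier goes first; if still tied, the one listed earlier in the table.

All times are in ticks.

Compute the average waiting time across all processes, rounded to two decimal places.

Schedule: | T1 0-1 | T2 1-2 | T3 2-3 | T4 3-4 | T5 4-5 | T1 5-6 | T3 6-7 | T5 7-8 | T1 8-9 | T3 9-10 | T5 10-11 | T1 11-12 | T3 12-13 | T5 13-14 | T1 14-15 | T3 15-16 | T5 16-17 | T1 17-18 | T3 18-19 | T5 19-20 | T3 20-21 | T5 21-22 | T3 22-23 | T5 23-24 | T3 24-25 | T5 25-26 | T3 26-32 |
Completion: T1=18  T2=2  T3=32  T4=4  T5=26
Waiting times: T1=12, T2=1, T3=17, T4=3, T5=17
Average waiting = (12+1+17+3+17) / 5 = 50/5 = 10.00

10.00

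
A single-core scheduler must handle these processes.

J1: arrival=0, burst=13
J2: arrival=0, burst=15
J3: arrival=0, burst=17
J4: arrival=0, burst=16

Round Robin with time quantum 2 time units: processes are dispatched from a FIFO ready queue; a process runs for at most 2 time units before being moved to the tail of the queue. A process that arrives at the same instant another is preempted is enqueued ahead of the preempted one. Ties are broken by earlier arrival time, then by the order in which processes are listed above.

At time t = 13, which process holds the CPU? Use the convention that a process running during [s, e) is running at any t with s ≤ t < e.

Timeline: | J1 0-2 | J2 2-4 | J3 4-6 | J4 6-8 | J1 8-10 | J2 10-12 | J3 12-14 | J4 14-16 | J1 16-18 | J2 18-20 | J3 20-22 | J4 22-24 | J1 24-26 | J2 26-28 | J3 28-30 | J4 30-32 | J1 32-34 | J2 34-36 | J3 36-38 | J4 38-40 | J1 40-42 | J2 42-44 | J3 44-46 | J4 46-48 | J1 48-49 | J2 49-51 | J3 51-53 | J4 53-55 | J2 55-56 | J3 56-58 | J4 58-60 | J3 60-61 |
Completion: J1=49  J2=56  J3=61  J4=60
Turnaround (C−A): J1=49  J2=56  J3=61  J4=60

J3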